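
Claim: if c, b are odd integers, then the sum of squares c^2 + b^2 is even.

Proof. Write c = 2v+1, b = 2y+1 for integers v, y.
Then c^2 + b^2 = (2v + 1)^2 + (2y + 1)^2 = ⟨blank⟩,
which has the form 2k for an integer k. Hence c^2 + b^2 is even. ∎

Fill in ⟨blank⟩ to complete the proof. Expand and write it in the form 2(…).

2(2v^2 + 2v + 2y^2 + 2y + 1)

(2v + 1)^2 + (2y + 1)^2 = 4v^2 + 4v + 4y^2 + 4y + 2
= 2(2v^2 + 2v + 2y^2 + 2y + 1).
Since 2v^2 + 2v + 2y^2 + 2y + 1 is an integer, the sum of squares is of the form 2k for an integer k.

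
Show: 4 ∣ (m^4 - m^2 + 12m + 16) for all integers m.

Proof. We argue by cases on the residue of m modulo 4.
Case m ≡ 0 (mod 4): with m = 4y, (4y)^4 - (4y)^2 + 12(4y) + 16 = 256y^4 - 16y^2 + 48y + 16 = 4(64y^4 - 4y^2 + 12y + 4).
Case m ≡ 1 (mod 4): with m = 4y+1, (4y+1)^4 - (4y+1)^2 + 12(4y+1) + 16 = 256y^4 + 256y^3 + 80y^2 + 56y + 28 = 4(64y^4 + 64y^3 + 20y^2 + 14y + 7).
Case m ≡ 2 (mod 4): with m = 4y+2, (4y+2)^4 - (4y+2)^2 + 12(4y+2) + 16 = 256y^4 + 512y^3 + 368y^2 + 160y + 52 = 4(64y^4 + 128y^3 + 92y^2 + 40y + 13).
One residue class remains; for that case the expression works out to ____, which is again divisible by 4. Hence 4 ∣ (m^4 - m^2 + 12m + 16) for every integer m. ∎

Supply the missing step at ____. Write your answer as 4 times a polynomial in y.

The residues treated are {0, 1, 2}, so the missing case is m ≡ 3 (mod 4); write m = 4y+3.
Then (4y+3)^4 - (4y+3)^2 + 12(4y+3) + 16 = 256y^4 + 768y^3 + 848y^2 + 456y + 124 = 4(64y^4 + 192y^3 + 212y^2 + 114y + 31).

4(64y^4 + 192y^3 + 212y^2 + 114y + 31)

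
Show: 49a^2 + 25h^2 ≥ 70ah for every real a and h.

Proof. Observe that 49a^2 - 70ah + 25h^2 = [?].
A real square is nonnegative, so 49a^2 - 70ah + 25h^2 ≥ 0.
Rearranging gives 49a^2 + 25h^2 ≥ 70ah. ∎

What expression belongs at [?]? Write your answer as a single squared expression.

(7a - 5h)^2

49a^2 - 70ah + 25h^2 is a perfect-square trinomial: the outer terms are (7a)^2 and (5h)^2, and the cross term is -2·7a·5h.
So 49a^2 - 70ah + 25h^2 = (7a - 5h)^2 ≥ 0.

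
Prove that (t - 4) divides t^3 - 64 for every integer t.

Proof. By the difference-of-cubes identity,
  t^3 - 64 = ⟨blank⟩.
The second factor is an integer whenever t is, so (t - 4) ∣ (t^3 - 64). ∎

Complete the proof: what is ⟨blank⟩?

(t - 4)(t^2 + 4t + 16)

a^3 - b^3 = (a - b)(a^2 + ab + b^2). With a = t, b = 4:
t^3 - 64 = (t - 4)(t^2 + 4t + 16).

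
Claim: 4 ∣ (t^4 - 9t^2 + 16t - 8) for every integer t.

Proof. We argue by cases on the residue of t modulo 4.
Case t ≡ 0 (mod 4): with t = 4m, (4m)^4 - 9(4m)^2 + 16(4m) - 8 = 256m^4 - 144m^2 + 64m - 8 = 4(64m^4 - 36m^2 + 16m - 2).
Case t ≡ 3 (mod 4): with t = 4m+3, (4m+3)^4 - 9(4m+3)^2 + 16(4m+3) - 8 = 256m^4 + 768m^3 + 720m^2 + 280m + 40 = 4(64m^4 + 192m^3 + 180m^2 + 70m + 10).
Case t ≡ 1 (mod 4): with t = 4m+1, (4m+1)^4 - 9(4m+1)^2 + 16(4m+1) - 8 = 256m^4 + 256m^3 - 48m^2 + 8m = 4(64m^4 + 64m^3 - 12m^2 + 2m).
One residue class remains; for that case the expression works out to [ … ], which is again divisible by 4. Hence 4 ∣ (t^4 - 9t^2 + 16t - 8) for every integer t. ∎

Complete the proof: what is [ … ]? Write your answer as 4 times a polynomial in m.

Only t ≡ 2 (mod 4) is unaccounted for. Put t = 4m+2:
(4m+2)^4 - 9(4m+2)^2 + 16(4m+2) - 8 expands to 256m^4 + 512m^3 + 240m^2 + 48m + 4,
and factoring out 4 leaves 4(64m^4 + 128m^3 + 60m^2 + 12m + 1).

4(64m^4 + 128m^3 + 60m^2 + 12m + 1)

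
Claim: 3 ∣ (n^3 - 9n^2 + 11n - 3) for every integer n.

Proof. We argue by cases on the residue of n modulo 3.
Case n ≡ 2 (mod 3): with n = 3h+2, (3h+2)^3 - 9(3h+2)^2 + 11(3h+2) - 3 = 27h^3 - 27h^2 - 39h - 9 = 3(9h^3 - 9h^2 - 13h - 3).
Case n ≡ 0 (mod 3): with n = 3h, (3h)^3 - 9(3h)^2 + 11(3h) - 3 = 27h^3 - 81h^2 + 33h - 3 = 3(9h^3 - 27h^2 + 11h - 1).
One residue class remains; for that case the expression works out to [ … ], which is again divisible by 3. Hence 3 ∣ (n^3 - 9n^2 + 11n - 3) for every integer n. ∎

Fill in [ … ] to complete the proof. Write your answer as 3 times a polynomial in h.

Only n ≡ 1 (mod 3) is unaccounted for. Put n = 3h+1:
(3h+1)^3 - 9(3h+1)^2 + 11(3h+1) - 3 expands to 27h^3 - 54h^2 - 12h,
and factoring out 3 leaves 3(9h^3 - 18h^2 - 4h).

3(9h^3 - 18h^2 - 4h)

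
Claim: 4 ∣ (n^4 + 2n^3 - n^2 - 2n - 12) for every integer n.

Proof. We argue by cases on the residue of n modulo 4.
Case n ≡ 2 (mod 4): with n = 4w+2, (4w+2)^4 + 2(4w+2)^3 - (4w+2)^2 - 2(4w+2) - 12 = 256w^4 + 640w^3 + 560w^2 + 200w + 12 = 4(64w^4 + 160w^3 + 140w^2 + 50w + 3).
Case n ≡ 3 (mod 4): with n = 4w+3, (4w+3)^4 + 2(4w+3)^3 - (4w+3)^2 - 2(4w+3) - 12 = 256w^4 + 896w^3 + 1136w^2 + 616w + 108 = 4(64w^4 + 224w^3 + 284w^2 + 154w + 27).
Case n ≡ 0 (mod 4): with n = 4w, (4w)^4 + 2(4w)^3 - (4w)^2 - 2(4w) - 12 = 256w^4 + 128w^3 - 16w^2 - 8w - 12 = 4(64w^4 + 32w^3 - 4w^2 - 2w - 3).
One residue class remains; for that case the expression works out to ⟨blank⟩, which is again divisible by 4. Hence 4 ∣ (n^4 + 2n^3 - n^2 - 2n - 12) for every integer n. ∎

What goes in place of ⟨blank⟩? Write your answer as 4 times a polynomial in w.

4(64w^4 + 96w^3 + 44w^2 + 6w - 3)

The residues treated are {2, 3, 0}, so the missing case is n ≡ 1 (mod 4); write n = 4w+1.
Then (4w+1)^4 + 2(4w+1)^3 - (4w+1)^2 - 2(4w+1) - 12 = 256w^4 + 384w^3 + 176w^2 + 24w - 12 = 4(64w^4 + 96w^3 + 44w^2 + 6w - 3).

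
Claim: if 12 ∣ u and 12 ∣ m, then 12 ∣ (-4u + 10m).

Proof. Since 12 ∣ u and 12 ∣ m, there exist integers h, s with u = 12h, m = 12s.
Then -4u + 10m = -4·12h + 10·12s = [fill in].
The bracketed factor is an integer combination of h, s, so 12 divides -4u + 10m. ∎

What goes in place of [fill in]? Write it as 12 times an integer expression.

Each term has a factor of 12: -4·12h + 10·12s = 12·(-4h + 10s).
Since -4h + 10s is an integer, 12 ∣ (-4u + 10m).

12(-4h + 10s)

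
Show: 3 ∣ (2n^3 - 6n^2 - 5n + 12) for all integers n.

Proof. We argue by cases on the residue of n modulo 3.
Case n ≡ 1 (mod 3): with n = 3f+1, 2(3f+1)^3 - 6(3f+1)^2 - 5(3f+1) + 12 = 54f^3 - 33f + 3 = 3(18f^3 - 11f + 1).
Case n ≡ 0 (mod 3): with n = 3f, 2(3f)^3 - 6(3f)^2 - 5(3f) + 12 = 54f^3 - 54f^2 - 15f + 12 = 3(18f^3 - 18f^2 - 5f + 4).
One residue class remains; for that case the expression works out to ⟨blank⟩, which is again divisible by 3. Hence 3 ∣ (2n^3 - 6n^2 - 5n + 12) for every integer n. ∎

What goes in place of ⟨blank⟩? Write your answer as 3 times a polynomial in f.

3(18f^3 + 18f^2 - 5f - 2)

The residues treated are {1, 0}, so the missing case is n ≡ 2 (mod 3); write n = 3f+2.
Then 2(3f+2)^3 - 6(3f+2)^2 - 5(3f+2) + 12 = 54f^3 + 54f^2 - 15f - 6 = 3(18f^3 + 18f^2 - 5f - 2).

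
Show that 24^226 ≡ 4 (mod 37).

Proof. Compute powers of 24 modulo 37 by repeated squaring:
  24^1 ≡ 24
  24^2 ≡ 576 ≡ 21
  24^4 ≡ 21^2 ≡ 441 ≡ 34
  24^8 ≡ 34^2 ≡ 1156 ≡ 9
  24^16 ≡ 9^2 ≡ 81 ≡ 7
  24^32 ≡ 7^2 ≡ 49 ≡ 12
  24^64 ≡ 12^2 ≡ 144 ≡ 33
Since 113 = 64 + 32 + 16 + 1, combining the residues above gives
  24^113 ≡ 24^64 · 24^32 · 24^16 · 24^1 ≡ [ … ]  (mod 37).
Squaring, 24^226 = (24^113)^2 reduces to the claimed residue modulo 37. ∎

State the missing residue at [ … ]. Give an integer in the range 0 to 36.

Multiply the listed residues: 33 · 12 · 7 · 24 = 396 → 2772 → 66528.
Reducing modulo 37: 66528 = 1798·37 + 2, so 24^113 ≡ 2.

2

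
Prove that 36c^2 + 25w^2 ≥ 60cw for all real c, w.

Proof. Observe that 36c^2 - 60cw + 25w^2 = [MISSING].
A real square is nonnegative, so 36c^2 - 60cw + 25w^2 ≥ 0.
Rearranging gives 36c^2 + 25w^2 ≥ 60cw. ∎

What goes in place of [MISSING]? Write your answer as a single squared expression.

The leading and trailing coefficients are 6^2 and 5^2, and 60 = 2·6·5, so the trinomial is (6c - 5w)^2.
Hence 36c^2 - 60cw + 25w^2 ≥ 0.

(6c - 5w)^2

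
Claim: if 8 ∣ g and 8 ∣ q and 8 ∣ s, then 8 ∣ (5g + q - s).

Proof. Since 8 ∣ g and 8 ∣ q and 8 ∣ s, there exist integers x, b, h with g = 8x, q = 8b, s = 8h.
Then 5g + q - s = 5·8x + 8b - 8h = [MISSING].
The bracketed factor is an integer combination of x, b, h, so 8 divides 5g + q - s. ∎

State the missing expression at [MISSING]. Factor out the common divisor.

8(b - h + 5x)

Pull the common 8 out of every term: 5·8x + 8b - 8h = 8(b - h + 5x).
b - h + 5x is an integer, which exhibits the divisibility.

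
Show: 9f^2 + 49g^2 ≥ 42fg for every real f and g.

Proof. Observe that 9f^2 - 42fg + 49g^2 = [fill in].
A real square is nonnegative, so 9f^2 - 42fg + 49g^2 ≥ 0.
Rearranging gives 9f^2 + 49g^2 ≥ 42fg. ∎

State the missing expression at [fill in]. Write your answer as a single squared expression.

(3f - 7g)^2

The leading and trailing coefficients are 3^2 and 7^2, and 42 = 2·3·7, so the trinomial is (3f - 7g)^2.
Hence 9f^2 - 42fg + 49g^2 ≥ 0.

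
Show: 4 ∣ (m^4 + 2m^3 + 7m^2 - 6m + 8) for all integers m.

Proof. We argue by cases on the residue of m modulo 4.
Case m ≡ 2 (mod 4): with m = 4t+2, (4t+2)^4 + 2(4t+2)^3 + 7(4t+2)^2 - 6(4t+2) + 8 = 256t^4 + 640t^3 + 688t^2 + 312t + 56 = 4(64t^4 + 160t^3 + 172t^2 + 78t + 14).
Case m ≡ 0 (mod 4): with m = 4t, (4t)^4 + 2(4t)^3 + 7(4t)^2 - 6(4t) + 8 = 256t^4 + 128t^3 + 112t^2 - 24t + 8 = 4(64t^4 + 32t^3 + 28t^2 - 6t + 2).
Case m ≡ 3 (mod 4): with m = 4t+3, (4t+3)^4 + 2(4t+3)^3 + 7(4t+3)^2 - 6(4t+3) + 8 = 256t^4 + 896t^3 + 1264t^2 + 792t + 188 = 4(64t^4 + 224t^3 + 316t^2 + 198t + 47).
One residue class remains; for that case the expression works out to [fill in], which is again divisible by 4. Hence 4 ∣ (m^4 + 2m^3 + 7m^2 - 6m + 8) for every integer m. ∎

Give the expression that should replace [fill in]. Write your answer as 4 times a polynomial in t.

4(64t^4 + 96t^3 + 76t^2 + 18t + 3)

The residues treated are {2, 0, 3}, so the missing case is m ≡ 1 (mod 4); write m = 4t+1.
Then (4t+1)^4 + 2(4t+1)^3 + 7(4t+1)^2 - 6(4t+1) + 8 = 256t^4 + 384t^3 + 304t^2 + 72t + 12 = 4(64t^4 + 96t^3 + 76t^2 + 18t + 3).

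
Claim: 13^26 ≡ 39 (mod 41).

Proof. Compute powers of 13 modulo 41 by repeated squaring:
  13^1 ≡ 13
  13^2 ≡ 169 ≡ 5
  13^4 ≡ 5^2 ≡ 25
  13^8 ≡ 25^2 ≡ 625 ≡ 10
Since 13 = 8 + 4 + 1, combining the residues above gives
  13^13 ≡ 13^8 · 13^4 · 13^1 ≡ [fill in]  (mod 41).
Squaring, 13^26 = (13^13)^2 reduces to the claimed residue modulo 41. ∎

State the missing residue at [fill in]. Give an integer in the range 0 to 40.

11

Multiply the listed residues: 10 · 25 · 13 = 250 → 3250.
Reducing modulo 41: 3250 = 79·41 + 11, so 13^13 ≡ 11.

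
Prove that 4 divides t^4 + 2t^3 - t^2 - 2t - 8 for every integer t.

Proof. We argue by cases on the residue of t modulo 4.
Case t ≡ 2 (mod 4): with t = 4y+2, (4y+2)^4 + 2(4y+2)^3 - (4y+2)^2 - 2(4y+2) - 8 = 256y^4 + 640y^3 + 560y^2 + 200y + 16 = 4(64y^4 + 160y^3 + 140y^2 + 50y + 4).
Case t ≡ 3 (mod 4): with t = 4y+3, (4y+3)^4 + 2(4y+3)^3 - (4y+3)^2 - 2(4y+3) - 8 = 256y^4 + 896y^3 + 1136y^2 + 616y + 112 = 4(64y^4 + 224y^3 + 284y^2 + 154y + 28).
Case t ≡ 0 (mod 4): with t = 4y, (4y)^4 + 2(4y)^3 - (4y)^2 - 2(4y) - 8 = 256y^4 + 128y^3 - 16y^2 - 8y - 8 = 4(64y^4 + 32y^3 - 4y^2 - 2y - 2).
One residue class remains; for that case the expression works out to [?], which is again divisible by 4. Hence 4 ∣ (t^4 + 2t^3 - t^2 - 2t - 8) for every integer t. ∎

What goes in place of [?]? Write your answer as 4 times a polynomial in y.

4(64y^4 + 96y^3 + 44y^2 + 6y - 2)

Only t ≡ 1 (mod 4) is unaccounted for. Put t = 4y+1:
(4y+1)^4 + 2(4y+1)^3 - (4y+1)^2 - 2(4y+1) - 8 expands to 256y^4 + 384y^3 + 176y^2 + 24y - 8,
and factoring out 4 leaves 4(64y^4 + 96y^3 + 44y^2 + 6y - 2).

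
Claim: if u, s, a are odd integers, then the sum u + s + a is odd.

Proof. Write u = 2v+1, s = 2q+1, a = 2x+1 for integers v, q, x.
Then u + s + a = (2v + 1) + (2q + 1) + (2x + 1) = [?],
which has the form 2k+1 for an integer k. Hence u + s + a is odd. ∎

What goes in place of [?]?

Expanding: (2v + 1) + (2q + 1) + (2x + 1) = 2q + 2v + 2x + 3.
Every term except the constant is even, so this is 2(q + v + x + 1) + 1,
and q + v + x + 1 ∈ ℤ gives the required form.

2(q + v + x + 1) + 1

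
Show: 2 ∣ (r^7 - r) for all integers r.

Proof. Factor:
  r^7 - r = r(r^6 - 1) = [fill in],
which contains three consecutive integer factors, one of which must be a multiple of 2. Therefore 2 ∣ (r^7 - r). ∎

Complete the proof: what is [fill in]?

(r - 1)r(r + 1)(r^4 + r^2 + 1)

r^6 - 1 = (r^2 - 1)(r^4 + r^2 + 1), and r^2 - 1 = (r-1)(r+1).
So r(r^6 - 1) = (r - 1)r(r + 1)(r^4 + r^2 + 1).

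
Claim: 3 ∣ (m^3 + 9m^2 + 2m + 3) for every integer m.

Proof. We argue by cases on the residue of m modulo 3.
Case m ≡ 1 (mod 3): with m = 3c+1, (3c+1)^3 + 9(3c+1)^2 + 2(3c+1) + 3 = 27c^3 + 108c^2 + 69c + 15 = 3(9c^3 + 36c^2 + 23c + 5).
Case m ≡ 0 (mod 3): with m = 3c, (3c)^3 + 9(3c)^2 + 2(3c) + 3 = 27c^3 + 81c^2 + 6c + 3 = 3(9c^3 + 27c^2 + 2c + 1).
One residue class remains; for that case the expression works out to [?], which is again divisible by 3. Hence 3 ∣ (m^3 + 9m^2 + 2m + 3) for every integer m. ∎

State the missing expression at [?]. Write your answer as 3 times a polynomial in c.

Only m ≡ 2 (mod 3) is unaccounted for. Put m = 3c+2:
(3c+2)^3 + 9(3c+2)^2 + 2(3c+2) + 3 expands to 27c^3 + 135c^2 + 150c + 51,
and factoring out 3 leaves 3(9c^3 + 45c^2 + 50c + 17).

3(9c^3 + 45c^2 + 50c + 17)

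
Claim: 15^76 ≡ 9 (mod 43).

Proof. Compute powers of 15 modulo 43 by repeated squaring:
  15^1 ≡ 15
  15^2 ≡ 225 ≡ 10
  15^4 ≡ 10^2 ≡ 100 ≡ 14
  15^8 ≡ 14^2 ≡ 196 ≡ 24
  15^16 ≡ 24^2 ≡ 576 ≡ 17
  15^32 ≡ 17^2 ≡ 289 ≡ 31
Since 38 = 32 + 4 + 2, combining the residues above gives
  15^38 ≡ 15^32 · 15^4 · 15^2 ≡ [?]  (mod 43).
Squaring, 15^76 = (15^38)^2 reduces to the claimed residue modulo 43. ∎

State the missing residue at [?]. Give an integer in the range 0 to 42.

Multiply the listed residues: 31 · 14 · 10 = 434 → 4340.
Reducing modulo 43: 4340 = 100·43 + 40, so 15^38 ≡ 40.

40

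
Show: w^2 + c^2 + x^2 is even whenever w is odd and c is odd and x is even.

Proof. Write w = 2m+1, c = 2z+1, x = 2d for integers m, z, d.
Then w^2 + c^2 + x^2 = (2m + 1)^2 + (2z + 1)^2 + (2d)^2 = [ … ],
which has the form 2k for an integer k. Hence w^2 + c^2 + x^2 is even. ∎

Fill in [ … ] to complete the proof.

Expanding: (2m + 1)^2 + (2z + 1)^2 + (2d)^2 = 4d^2 + 4m^2 + 4m + 4z^2 + 4z + 2.
Every term is even; pulling out the factor of 2 gives 2(2d^2 + 2m^2 + 2m + 2z^2 + 2z + 1).

2(2d^2 + 2m^2 + 2m + 2z^2 + 2z + 1)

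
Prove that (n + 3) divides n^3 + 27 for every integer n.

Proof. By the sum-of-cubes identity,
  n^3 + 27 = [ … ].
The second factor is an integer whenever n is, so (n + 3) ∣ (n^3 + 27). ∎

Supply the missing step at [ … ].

a^3 + b^3 = (a + b)(a^2 - ab + b^2). With a = n, b = 3:
n^3 + 27 = (n + 3)(n^2 - 3n + 9).

(n + 3)(n^2 - 3n + 9)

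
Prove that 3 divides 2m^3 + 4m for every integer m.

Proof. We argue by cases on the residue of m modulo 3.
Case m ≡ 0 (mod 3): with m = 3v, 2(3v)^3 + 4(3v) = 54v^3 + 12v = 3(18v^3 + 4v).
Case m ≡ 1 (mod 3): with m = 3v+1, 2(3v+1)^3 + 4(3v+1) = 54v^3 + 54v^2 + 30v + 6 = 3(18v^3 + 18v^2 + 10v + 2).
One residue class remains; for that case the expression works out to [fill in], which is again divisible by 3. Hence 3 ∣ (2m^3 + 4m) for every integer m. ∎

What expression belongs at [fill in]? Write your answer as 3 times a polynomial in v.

3(18v^3 + 36v^2 + 28v + 8)

Only m ≡ 2 (mod 3) is unaccounted for. Put m = 3v+2:
2(3v+2)^3 + 4(3v+2) expands to 54v^3 + 108v^2 + 84v + 24,
and factoring out 3 leaves 3(18v^3 + 36v^2 + 28v + 8).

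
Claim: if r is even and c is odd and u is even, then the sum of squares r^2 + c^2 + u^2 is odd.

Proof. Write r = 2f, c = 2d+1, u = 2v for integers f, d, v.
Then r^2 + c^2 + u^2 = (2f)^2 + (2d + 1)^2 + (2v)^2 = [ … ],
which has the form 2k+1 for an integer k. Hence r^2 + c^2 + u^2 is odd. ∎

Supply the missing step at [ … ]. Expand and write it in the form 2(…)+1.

2(2d^2 + 2d + 2f^2 + 2v^2) + 1

Expanding: (2f)^2 + (2d + 1)^2 + (2v)^2 = 4d^2 + 4d + 4f^2 + 4v^2 + 1.
Every term except the constant is even, so this is 2(2d^2 + 2d + 2f^2 + 2v^2) + 1,
and 2d^2 + 2d + 2f^2 + 2v^2 ∈ ℤ gives the required form.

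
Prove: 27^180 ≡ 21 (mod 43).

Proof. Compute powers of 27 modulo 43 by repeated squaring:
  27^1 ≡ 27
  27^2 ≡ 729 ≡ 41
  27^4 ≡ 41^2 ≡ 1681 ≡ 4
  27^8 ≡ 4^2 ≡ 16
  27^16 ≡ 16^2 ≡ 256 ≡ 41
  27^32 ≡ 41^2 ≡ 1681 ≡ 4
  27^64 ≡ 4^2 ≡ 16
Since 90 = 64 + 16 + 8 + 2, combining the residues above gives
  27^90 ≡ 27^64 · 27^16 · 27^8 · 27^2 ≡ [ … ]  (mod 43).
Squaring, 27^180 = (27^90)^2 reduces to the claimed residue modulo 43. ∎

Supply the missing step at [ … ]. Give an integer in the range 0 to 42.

35

Multiply the listed residues: 16 · 41 · 16 · 41 = 656 → 10496 → 430336.
Reducing modulo 43: 430336 = 10007·43 + 35, so 27^90 ≡ 35.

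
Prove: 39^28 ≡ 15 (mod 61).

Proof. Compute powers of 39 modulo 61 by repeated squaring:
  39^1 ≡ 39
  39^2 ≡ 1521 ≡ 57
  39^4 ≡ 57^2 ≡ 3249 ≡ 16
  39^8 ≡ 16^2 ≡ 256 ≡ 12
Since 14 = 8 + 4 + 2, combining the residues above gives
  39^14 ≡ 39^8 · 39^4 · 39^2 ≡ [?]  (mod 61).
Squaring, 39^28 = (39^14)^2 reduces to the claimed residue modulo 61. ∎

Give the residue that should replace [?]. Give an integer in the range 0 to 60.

39^8 · 39^4 · 39^2 ≡ 12 · 16 · 57 = 10944.
10944 mod 61 = 25, so 39^14 ≡ 25 (mod 61).

25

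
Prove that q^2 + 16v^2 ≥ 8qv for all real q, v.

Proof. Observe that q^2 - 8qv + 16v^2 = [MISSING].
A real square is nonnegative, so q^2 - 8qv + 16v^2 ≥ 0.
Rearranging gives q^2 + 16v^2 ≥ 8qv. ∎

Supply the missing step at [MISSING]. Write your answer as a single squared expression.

(q - 4v)^2

q^2 - 8qv + 16v^2 is a perfect-square trinomial: the outer terms are (q)^2 and (4v)^2, and the cross term is -2·q·4v.
So q^2 - 8qv + 16v^2 = (q - 4v)^2 ≥ 0.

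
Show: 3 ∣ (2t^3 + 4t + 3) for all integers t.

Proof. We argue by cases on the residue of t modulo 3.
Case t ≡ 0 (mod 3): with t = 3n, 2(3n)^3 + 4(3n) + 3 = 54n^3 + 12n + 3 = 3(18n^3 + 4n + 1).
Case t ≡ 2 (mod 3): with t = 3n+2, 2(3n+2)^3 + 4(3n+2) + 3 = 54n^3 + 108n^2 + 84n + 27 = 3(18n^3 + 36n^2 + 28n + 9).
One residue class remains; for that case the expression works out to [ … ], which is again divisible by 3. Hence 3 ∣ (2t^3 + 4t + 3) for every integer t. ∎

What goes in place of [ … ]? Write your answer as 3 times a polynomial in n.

The residues treated are {0, 2}, so the missing case is t ≡ 1 (mod 3); write t = 3n+1.
Then 2(3n+1)^3 + 4(3n+1) + 3 = 54n^3 + 54n^2 + 30n + 9 = 3(18n^3 + 18n^2 + 10n + 3).

3(18n^3 + 18n^2 + 10n + 3)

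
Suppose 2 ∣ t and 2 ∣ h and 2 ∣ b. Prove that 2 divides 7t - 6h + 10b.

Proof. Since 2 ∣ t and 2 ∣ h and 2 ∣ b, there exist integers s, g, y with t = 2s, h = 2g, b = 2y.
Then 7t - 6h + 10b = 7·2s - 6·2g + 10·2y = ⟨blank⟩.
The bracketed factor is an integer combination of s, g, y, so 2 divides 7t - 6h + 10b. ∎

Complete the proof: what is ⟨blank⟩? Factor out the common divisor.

2(-6g + 7s + 10y)

Each term has a factor of 2: 7·2s - 6·2g + 10·2y = 2·(-6g + 7s + 10y).
Since -6g + 7s + 10y is an integer, 2 ∣ (7t - 6h + 10b).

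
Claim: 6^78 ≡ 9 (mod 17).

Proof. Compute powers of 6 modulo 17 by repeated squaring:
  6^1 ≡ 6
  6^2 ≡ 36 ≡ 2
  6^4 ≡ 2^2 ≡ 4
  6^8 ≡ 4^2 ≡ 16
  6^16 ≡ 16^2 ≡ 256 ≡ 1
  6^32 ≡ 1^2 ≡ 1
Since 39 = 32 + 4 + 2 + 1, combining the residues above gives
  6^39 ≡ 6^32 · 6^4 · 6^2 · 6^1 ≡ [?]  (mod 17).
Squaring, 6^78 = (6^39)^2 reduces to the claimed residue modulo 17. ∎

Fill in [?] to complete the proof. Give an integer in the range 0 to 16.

Multiply the listed residues: 1 · 4 · 2 · 6 = 4 → 8 → 48.
Reducing modulo 17: 48 = 2·17 + 14, so 6^39 ≡ 14.

14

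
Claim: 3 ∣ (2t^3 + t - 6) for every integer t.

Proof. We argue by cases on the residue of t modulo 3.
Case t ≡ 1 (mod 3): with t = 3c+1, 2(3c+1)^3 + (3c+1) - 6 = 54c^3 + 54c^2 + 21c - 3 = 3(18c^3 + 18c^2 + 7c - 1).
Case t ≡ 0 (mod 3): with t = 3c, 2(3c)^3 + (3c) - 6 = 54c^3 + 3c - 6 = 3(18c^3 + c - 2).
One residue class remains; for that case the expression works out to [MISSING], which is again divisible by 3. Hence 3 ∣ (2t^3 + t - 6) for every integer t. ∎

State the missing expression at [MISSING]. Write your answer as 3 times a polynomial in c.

3(18c^3 + 36c^2 + 25c + 4)

Only t ≡ 2 (mod 3) is unaccounted for. Put t = 3c+2:
2(3c+2)^3 + (3c+2) - 6 expands to 54c^3 + 108c^2 + 75c + 12,
and factoring out 3 leaves 3(18c^3 + 36c^2 + 25c + 4).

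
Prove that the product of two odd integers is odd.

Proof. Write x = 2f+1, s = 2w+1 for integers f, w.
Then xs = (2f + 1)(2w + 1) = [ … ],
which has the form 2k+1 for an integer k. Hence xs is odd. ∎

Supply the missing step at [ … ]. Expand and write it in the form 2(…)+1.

2(2fw + f + w) + 1

Expanding: (2f + 1)(2w + 1) = 4fw + 2f + 2w + 1.
Every term except the constant is even, so this is 2(2fw + f + w) + 1,
and 2fw + f + w ∈ ℤ gives the required form.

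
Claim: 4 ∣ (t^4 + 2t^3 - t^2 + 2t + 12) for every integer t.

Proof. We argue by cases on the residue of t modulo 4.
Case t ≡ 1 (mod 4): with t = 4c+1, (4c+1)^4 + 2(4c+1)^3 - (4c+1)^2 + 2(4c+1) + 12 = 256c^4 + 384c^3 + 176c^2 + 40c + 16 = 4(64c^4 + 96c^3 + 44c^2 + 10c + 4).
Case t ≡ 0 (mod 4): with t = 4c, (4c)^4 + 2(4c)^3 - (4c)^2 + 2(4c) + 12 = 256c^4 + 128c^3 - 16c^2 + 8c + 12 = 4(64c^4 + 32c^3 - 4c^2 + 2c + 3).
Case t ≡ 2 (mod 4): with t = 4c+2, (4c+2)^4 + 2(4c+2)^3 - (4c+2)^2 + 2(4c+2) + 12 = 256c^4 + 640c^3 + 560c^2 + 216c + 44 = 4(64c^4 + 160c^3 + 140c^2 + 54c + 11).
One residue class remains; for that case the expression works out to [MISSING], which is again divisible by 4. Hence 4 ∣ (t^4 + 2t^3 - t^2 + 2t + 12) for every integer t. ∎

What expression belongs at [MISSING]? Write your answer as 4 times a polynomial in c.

Only t ≡ 3 (mod 4) is unaccounted for. Put t = 4c+3:
(4c+3)^4 + 2(4c+3)^3 - (4c+3)^2 + 2(4c+3) + 12 expands to 256c^4 + 896c^3 + 1136c^2 + 632c + 144,
and factoring out 4 leaves 4(64c^4 + 224c^3 + 284c^2 + 158c + 36).

4(64c^4 + 224c^3 + 284c^2 + 158c + 36)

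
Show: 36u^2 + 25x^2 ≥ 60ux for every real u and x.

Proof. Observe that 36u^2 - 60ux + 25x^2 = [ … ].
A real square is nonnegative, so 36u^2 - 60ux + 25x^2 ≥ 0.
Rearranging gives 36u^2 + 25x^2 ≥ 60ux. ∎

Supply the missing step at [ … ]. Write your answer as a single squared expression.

36u^2 - 60ux + 25x^2 is a perfect-square trinomial: the outer terms are (6u)^2 and (5x)^2, and the cross term is -2·6u·5x.
So 36u^2 - 60ux + 25x^2 = (6u - 5x)^2 ≥ 0.

(6u - 5x)^2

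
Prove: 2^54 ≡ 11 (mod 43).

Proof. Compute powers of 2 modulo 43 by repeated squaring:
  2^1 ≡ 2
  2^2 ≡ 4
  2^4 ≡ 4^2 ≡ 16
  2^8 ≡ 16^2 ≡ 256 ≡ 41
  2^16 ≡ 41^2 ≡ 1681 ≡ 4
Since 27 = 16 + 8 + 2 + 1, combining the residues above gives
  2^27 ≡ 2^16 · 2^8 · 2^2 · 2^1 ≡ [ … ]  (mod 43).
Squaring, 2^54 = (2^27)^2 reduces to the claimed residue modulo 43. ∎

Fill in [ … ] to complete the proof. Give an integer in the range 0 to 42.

22

Multiply the listed residues: 4 · 41 · 4 · 2 = 164 → 656 → 1312.
Reducing modulo 43: 1312 = 30·43 + 22, so 2^27 ≡ 22.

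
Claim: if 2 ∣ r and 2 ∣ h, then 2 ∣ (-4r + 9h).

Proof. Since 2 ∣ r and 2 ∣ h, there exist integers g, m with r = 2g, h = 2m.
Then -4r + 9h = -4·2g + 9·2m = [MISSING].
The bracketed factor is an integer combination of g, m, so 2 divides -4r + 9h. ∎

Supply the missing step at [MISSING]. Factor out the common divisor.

2(-4g + 9m)

Each term has a factor of 2: -4·2g + 9·2m = 2·(-4g + 9m).
Since -4g + 9m is an integer, 2 ∣ (-4r + 9h).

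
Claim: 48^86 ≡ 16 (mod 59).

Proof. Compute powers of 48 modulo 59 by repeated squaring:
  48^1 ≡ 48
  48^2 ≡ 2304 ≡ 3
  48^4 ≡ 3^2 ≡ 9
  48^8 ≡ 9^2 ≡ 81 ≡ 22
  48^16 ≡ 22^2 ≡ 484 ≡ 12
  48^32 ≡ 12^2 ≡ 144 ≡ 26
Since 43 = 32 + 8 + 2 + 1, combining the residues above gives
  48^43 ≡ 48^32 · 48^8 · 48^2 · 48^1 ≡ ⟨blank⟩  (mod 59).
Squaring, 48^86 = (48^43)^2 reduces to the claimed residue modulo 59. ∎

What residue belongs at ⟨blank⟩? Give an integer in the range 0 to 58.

4

48^32 · 48^8 · 48^2 · 48^1 ≡ 26 · 22 · 3 · 48 = 82368.
82368 mod 59 = 4, so 48^43 ≡ 4 (mod 59).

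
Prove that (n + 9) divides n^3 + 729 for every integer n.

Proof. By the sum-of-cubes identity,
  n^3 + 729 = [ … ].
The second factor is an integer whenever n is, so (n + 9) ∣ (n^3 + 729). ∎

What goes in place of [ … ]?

a^3 + b^3 = (a + b)(a^2 - ab + b^2). With a = n, b = 9:
n^3 + 729 = (n + 9)(n^2 - 9n + 81).

(n + 9)(n^2 - 9n + 81)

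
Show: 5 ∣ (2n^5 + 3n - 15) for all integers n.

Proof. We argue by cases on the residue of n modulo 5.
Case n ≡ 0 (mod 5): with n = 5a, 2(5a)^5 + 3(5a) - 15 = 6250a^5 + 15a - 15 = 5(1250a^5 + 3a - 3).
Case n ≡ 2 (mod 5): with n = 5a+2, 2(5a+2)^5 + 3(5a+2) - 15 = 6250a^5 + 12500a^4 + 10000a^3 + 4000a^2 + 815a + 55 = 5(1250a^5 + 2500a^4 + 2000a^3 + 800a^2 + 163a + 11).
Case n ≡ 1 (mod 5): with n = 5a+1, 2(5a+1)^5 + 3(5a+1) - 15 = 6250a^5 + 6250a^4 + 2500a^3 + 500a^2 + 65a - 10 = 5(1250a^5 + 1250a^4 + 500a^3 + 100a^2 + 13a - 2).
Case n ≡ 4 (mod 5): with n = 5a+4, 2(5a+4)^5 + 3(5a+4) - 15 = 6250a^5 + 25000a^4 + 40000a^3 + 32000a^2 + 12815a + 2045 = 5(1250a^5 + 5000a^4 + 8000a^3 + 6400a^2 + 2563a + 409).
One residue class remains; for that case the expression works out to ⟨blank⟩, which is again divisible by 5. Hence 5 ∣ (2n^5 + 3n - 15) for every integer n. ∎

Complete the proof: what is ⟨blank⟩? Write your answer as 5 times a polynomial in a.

The residues treated are {0, 2, 1, 4}, so the missing case is n ≡ 3 (mod 5); write n = 5a+3.
Then 2(5a+3)^5 + 3(5a+3) - 15 = 6250a^5 + 18750a^4 + 22500a^3 + 13500a^2 + 4065a + 480 = 5(1250a^5 + 3750a^4 + 4500a^3 + 2700a^2 + 813a + 96).

5(1250a^5 + 3750a^4 + 4500a^3 + 2700a^2 + 813a + 96)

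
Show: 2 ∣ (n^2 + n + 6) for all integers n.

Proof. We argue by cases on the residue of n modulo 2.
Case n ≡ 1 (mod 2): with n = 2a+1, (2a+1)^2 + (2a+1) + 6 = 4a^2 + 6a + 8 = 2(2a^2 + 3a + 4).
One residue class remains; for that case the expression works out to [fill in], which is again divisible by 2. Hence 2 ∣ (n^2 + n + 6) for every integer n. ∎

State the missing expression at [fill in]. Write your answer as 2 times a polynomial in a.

2(2a^2 + a + 3)

Only n ≡ 0 (mod 2) is unaccounted for. Put n = 2a:
(2a)^2 + (2a) + 6 expands to 4a^2 + 2a + 6,
and factoring out 2 leaves 2(2a^2 + a + 3).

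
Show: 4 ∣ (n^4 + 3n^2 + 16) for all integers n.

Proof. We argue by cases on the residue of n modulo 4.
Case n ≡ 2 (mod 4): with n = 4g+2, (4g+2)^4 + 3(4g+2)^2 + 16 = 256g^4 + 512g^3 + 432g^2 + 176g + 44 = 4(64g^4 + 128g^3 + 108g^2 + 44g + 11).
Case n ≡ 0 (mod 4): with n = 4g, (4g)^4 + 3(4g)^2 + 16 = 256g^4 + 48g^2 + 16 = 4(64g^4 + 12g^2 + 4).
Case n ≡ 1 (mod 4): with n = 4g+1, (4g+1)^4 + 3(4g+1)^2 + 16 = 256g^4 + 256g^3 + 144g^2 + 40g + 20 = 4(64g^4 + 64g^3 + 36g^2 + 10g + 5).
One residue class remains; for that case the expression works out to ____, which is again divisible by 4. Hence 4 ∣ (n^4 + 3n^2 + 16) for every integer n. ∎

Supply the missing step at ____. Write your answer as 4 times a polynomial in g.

The residues treated are {2, 0, 1}, so the missing case is n ≡ 3 (mod 4); write n = 4g+3.
Then (4g+3)^4 + 3(4g+3)^2 + 16 = 256g^4 + 768g^3 + 912g^2 + 504g + 124 = 4(64g^4 + 192g^3 + 228g^2 + 126g + 31).

4(64g^4 + 192g^3 + 228g^2 + 126g + 31)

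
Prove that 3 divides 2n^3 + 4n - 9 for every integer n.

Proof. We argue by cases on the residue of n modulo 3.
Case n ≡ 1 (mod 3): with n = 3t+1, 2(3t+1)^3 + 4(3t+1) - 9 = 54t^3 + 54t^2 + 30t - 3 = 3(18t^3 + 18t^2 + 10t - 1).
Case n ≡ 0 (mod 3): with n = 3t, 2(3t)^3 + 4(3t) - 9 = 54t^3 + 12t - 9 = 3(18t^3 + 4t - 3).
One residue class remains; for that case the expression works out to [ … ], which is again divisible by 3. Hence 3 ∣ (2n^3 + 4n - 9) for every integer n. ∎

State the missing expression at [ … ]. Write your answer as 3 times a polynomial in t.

The residues treated are {1, 0}, so the missing case is n ≡ 2 (mod 3); write n = 3t+2.
Then 2(3t+2)^3 + 4(3t+2) - 9 = 54t^3 + 108t^2 + 84t + 15 = 3(18t^3 + 36t^2 + 28t + 5).

3(18t^3 + 36t^2 + 28t + 5)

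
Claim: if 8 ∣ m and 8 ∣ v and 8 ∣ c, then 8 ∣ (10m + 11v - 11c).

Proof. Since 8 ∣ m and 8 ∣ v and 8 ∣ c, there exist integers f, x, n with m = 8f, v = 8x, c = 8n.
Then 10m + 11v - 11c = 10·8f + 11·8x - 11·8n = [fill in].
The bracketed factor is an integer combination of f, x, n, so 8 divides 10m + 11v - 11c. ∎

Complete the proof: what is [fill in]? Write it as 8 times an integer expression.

8(10f - 11n + 11x)

Each term has a factor of 8: 10·8f + 11·8x - 11·8n = 8·(10f - 11n + 11x).
Since 10f - 11n + 11x is an integer, 8 ∣ (10m + 11v - 11c).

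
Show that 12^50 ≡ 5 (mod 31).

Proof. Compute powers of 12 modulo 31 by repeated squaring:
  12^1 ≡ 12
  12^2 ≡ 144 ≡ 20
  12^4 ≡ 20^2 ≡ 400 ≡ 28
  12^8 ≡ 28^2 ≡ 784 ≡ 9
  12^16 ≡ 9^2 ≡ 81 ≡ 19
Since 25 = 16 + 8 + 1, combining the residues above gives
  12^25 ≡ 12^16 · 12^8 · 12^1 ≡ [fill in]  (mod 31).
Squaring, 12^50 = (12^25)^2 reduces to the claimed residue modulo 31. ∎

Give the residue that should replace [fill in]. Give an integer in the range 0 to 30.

Multiply the listed residues: 19 · 9 · 12 = 171 → 2052.
Reducing modulo 31: 2052 = 66·31 + 6, so 12^25 ≡ 6.

6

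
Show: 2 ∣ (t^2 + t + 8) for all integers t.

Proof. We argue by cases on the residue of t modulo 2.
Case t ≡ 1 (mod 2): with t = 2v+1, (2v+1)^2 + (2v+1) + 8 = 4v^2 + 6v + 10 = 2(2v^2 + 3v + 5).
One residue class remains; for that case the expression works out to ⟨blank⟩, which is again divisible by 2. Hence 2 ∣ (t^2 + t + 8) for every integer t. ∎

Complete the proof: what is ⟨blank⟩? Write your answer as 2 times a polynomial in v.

2(2v^2 + v + 4)

Only t ≡ 0 (mod 2) is unaccounted for. Put t = 2v:
(2v)^2 + (2v) + 8 expands to 4v^2 + 2v + 8,
and factoring out 2 leaves 2(2v^2 + v + 4).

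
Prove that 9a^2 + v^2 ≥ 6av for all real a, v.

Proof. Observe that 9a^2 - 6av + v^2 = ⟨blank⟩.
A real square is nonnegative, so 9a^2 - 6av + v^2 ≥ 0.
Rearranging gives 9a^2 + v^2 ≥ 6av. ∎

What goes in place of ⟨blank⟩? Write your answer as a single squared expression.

(3a - v)^2

The leading and trailing coefficients are 3^2 and 1^2, and 6 = 2·3·1, so the trinomial is (3a - v)^2.
Hence 9a^2 - 6av + v^2 ≥ 0.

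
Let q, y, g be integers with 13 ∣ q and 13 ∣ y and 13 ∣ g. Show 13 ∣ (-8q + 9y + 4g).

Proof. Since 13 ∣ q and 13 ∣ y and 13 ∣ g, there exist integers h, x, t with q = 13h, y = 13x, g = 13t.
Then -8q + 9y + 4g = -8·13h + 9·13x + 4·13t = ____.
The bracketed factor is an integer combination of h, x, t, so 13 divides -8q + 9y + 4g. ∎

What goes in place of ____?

Each term has a factor of 13: -8·13h + 9·13x + 4·13t = 13·(-8h + 4t + 9x).
Since -8h + 4t + 9x is an integer, 13 ∣ (-8q + 9y + 4g).

13(-8h + 4t + 9x)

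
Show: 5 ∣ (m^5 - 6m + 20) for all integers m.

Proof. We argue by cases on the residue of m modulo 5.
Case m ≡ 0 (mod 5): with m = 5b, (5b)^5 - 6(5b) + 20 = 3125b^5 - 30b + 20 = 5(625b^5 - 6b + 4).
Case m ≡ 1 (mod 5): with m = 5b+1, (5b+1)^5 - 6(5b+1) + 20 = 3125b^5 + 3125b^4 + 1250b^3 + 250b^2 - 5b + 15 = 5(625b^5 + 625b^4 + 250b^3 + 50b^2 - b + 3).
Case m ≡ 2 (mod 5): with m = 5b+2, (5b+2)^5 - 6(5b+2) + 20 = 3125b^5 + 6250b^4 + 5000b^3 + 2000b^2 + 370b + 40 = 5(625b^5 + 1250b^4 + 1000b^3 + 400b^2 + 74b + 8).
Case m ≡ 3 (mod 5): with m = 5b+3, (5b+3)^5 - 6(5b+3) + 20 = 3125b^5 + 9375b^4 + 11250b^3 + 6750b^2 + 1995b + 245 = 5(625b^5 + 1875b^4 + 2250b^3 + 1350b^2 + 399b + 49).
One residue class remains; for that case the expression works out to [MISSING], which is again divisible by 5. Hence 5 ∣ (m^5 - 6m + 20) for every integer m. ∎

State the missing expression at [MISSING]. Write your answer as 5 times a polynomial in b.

Only m ≡ 4 (mod 5) is unaccounted for. Put m = 5b+4:
(5b+4)^5 - 6(5b+4) + 20 expands to 3125b^5 + 12500b^4 + 20000b^3 + 16000b^2 + 6370b + 1020,
and factoring out 5 leaves 5(625b^5 + 2500b^4 + 4000b^3 + 3200b^2 + 1274b + 204).

5(625b^5 + 2500b^4 + 4000b^3 + 3200b^2 + 1274b + 204)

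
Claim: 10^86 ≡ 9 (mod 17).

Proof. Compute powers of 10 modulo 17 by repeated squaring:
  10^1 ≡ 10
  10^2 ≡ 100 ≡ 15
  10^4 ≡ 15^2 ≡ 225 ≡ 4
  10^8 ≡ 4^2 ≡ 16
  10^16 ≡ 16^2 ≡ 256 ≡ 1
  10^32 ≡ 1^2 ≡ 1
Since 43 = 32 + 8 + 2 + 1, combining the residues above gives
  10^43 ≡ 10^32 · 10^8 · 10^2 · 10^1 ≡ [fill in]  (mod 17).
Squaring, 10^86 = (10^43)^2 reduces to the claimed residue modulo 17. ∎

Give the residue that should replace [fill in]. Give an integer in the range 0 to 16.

Multiply the listed residues: 1 · 16 · 15 · 10 = 16 → 240 → 2400.
Reducing modulo 17: 2400 = 141·17 + 3, so 10^43 ≡ 3.

3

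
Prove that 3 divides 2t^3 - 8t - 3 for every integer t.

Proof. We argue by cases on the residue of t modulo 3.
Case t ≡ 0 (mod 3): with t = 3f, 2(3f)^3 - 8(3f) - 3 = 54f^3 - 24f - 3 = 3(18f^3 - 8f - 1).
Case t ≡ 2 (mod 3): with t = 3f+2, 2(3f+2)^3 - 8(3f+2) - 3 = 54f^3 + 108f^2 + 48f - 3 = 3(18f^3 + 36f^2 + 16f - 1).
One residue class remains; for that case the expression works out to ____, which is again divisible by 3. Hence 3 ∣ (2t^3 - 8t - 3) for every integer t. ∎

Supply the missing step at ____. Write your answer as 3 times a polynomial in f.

3(18f^3 + 18f^2 - 2f - 3)

Only t ≡ 1 (mod 3) is unaccounted for. Put t = 3f+1:
2(3f+1)^3 - 8(3f+1) - 3 expands to 54f^3 + 54f^2 - 6f - 9,
and factoring out 3 leaves 3(18f^3 + 18f^2 - 2f - 3).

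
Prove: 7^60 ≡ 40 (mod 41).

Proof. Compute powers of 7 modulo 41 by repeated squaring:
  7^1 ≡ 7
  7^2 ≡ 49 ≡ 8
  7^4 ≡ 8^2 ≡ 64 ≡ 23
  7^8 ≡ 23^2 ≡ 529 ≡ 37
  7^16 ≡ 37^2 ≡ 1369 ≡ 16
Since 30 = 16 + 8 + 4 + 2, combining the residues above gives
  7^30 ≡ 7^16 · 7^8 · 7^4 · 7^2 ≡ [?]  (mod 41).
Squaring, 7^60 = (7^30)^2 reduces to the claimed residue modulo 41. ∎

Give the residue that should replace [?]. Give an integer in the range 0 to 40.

32

Multiply the listed residues: 16 · 37 · 23 · 8 = 592 → 13616 → 108928.
Reducing modulo 41: 108928 = 2656·41 + 32, so 7^30 ≡ 32.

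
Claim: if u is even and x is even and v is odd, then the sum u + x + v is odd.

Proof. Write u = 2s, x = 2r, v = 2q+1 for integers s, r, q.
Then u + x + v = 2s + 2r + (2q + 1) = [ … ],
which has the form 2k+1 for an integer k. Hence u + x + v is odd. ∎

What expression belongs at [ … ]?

Expanding: 2s + 2r + (2q + 1) = 2q + 2r + 2s + 1.
Every term except the constant is even, so this is 2(q + r + s) + 1,
and q + r + s ∈ ℤ gives the required form.

2(q + r + s) + 1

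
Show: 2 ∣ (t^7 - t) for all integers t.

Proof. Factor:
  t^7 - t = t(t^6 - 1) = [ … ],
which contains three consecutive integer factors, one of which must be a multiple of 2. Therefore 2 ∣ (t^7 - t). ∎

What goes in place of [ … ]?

t^6 - 1 = (t^2 - 1)(t^4 + t^2 + 1), and t^2 - 1 = (t-1)(t+1).
So t(t^6 - 1) = (t - 1)t(t + 1)(t^4 + t^2 + 1).

(t - 1)t(t + 1)(t^4 + t^2 + 1)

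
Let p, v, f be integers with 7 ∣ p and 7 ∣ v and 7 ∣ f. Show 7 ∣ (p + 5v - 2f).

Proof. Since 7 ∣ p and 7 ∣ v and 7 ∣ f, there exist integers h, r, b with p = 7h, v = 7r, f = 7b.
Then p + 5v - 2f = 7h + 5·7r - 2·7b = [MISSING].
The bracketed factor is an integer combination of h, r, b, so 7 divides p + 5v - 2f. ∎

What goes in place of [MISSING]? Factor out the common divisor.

Pull the common 7 out of every term: 7h + 5·7r - 2·7b = 7(-2b + h + 5r).
-2b + h + 5r is an integer, which exhibits the divisibility.

7(-2b + h + 5r)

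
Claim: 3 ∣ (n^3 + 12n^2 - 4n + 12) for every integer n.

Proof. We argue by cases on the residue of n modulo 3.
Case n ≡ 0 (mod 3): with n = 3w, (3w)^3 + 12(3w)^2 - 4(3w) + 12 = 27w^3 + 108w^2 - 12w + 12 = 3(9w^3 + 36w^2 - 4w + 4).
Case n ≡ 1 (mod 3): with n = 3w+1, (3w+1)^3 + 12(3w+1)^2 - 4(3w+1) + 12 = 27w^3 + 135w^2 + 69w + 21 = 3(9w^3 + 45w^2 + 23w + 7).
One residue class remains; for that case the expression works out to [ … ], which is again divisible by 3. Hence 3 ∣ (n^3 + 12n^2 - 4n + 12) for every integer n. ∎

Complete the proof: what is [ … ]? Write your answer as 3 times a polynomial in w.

3(9w^3 + 54w^2 + 56w + 20)

The residues treated are {0, 1}, so the missing case is n ≡ 2 (mod 3); write n = 3w+2.
Then (3w+2)^3 + 12(3w+2)^2 - 4(3w+2) + 12 = 27w^3 + 162w^2 + 168w + 60 = 3(9w^3 + 54w^2 + 56w + 20).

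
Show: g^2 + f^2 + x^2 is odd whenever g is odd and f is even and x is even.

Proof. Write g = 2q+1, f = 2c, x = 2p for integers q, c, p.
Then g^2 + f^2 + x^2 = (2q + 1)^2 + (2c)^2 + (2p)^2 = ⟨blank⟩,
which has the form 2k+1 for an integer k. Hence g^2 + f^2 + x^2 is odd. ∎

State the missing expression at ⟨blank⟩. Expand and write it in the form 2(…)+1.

Expanding: (2q + 1)^2 + (2c)^2 + (2p)^2 = 4c^2 + 4p^2 + 4q^2 + 4q + 1.
Every term except the constant is even, so this is 2(2c^2 + 2p^2 + 2q^2 + 2q) + 1,
and 2c^2 + 2p^2 + 2q^2 + 2q ∈ ℤ gives the required form.

2(2c^2 + 2p^2 + 2q^2 + 2q) + 1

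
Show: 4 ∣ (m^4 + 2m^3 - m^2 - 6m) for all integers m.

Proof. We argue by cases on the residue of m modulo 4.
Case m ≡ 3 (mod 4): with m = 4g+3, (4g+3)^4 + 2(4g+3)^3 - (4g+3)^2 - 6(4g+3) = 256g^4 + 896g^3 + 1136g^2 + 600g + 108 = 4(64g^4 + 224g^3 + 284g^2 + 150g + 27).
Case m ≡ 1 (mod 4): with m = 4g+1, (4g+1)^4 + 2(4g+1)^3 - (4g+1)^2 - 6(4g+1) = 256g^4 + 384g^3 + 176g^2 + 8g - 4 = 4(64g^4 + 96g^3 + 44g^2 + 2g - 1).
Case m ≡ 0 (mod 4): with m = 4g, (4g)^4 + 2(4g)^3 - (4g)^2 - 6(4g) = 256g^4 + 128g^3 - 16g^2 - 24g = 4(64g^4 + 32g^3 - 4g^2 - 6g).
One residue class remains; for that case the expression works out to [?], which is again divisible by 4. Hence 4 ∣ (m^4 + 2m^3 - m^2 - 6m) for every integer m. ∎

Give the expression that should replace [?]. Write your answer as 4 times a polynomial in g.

4(64g^4 + 160g^3 + 140g^2 + 46g + 4)

Only m ≡ 2 (mod 4) is unaccounted for. Put m = 4g+2:
(4g+2)^4 + 2(4g+2)^3 - (4g+2)^2 - 6(4g+2) expands to 256g^4 + 640g^3 + 560g^2 + 184g + 16,
and factoring out 4 leaves 4(64g^4 + 160g^3 + 140g^2 + 46g + 4).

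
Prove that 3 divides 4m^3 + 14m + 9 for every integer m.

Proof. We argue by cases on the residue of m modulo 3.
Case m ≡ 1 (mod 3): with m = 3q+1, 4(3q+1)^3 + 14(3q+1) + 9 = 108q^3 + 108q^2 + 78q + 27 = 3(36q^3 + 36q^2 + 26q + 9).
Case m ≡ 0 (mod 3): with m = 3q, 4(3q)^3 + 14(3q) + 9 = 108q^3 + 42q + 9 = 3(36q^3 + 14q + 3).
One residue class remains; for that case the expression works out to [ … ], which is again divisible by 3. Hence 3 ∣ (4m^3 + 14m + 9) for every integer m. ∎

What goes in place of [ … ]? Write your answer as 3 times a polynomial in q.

3(36q^3 + 72q^2 + 62q + 23)

The residues treated are {1, 0}, so the missing case is m ≡ 2 (mod 3); write m = 3q+2.
Then 4(3q+2)^3 + 14(3q+2) + 9 = 108q^3 + 216q^2 + 186q + 69 = 3(36q^3 + 72q^2 + 62q + 23).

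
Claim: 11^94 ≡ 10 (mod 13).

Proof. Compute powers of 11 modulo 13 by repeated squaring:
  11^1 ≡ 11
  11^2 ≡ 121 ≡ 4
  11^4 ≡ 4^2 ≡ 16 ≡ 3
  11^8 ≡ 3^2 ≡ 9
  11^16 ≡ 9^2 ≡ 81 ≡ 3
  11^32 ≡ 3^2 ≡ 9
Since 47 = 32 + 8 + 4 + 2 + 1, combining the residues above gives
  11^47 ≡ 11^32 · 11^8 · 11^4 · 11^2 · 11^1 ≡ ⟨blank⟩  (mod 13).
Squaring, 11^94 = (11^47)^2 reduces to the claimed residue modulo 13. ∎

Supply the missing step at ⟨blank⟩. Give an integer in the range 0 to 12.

6

11^32 · 11^8 · 11^4 · 11^2 · 11^1 ≡ 9 · 9 · 3 · 4 · 11 = 10692.
10692 mod 13 = 6, so 11^47 ≡ 6 (mod 13).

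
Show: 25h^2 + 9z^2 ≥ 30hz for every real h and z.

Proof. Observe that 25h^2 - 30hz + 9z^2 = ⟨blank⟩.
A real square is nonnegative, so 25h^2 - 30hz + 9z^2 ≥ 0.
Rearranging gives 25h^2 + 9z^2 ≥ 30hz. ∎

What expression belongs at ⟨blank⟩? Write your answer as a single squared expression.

The leading and trailing coefficients are 5^2 and 3^2, and 30 = 2·5·3, so the trinomial is (5h - 3z)^2.
Hence 25h^2 - 30hz + 9z^2 ≥ 0.

(5h - 3z)^2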